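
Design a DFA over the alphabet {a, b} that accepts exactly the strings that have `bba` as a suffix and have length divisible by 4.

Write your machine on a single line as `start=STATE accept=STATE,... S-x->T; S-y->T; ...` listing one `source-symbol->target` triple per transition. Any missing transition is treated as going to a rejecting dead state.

start=s0; accept=s6; s0-a->s1; s0-b->s1; s1-a->s2; s1-b->s3; s2-a->s4; s2-b->s4; s3-a->s4; s3-b->s5; s4-a->s0; s4-b->s0; s5-a->s6; s5-b->s0; s6-a->s1; s6-b->s1

Handle the two conditions separately and then intersect. One (4 states) tracks how much of the suffix `bba` has currently been matched; the other (4 states) tracks the input length modulo 4. Each combined state is a pair, one component from each; accept when both components accept. Minimizing collapses redundant product states.
        a   b  
>  s0   s1  s1 
   s1   s2  s3 
   s2   s4  s4 
   s3   s4  s5 
   s4   s0  s0 
   s5   s6  s0 
 * s6   s1  s1 
(> = start, * = accepting)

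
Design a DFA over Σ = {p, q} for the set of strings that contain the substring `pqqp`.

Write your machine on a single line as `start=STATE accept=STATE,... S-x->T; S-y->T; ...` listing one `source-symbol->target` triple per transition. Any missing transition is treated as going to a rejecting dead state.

Track how much of `pqqp` has been matched so far: state s0 is no progress, s4 is the absorbing accept state reached once `pqqp` has occurred. Intermediate states record partial matches; on a mismatch, fall back to the longest reusable overlap.
With 5 states:
        p   q  
>  s0   s1  s0 
   s1   s1  s2 
   s2   s1  s3 
   s3   s4  s0 
 * s4   s4  s4 
(> = start, * = accepting)

start=s0; accept=s4; s0-p->s1; s0-q->s0; s1-p->s1; s1-q->s2; s2-p->s1; s2-q->s3; s3-p->s4; s3-q->s0; s4-p->s4; s4-q->s4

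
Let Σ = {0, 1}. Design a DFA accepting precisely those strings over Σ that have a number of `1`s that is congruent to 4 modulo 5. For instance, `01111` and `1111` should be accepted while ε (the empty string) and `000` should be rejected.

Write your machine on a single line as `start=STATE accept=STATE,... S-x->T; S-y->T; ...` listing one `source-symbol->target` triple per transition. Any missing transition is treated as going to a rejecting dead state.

Keep the running count of `1`s modulo 5: each `1` advances along the cycle s0 → s1 → s2 → s3 → s4 → s0 while other symbols loop. Accept at s4.
        0   1  
>  s0   s0  s1 
   s1   s1  s2 
   s2   s2  s3 
   s3   s3  s4 
 * s4   s4  s0 
(> = start, * = accepting)

start=s0; accept=s4; s0-0->s0; s0-1->s1; s1-0->s1; s1-1->s2; s2-0->s2; s2-1->s3; s3-0->s3; s3-1->s4; s4-0->s4; s4-1->s0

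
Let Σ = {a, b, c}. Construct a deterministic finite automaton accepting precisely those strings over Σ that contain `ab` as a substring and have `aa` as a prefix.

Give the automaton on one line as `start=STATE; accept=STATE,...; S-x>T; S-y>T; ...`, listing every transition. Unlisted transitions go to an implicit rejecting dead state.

start=s0; accept=s4; s0-a>s1; s0-b>s2; s0-c>s2; s1-a>s3; s1-b>s2; s1-c>s2; s2-a>s2; s2-b>s2; s2-c>s2; s3-a>s3; s3-b>s4; s3-c>s5; s4-a>s4; s4-b>s4; s4-c>s4; s5-a>s3; s5-b>s5; s5-c>s5

Handle the two conditions separately and then intersect. One (3 states) tracks whether and how much of `ab` has been seen; the other (4 states) tracks whether the input so far still matches the prefix `aa`. Each combined state is a pair, one component from each; accept when both components accept. Equivalent product states are then merged.
A 6-state machine:
        a   b   c  
>  s0   s1  s2  s2 
   s1   s3  s2  s2 
   s2   s2  s2  s2 
   s3   s3  s4  s5 
 * s4   s4  s4  s4 
   s5   s3  s5  s5 
(> = start, * = accepting)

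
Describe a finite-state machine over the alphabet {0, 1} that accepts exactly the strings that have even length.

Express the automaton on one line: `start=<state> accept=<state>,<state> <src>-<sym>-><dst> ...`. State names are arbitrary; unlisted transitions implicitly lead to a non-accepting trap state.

start=q0 accept=q0 q0-0->q1 q0-1->q1 q1-0->q0 q1-1->q0

Only the length mod 2 matters, so use a 2-cycle: from any state, every input symbol moves to the next state, wrapping q1 back to q0. Mark q0 accepting.
        0   1  
>* q0   q1  q1 
   q1   q0  q0 
(> = start, * = accepting)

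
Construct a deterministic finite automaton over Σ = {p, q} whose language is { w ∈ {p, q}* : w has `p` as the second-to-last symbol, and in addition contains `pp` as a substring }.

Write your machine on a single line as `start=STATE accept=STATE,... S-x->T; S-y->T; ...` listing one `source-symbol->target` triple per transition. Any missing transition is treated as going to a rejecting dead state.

Run two small machines in parallel and take their product. The first has 7 states tracking the last 2 symbols read; the second has 3 states tracking whether and how much of `pp` has been seen. A product state is a pair (one from each), accepting exactly when both do.
With 10 states:
        p   q  
>  S0   S1  S2 
   S1   S3  S4 
   S2   S5  S6 
 * S3   S3  S7 
   S4   S5  S6 
   S5   S3  S4 
   S6   S5  S6 
 * S7   S8  S9 
   S8   S3  S7 
   S9   S8  S9 
(> = start, * = accepting)

start=S0; accept=S3,S7; S0-p->S1; S0-q->S2; S1-p->S3; S1-q->S4; S2-p->S5; S2-q->S6; S3-p->S3; S3-q->S7; S4-p->S5; S4-q->S6; S5-p->S3; S5-q->S4; S6-p->S5; S6-q->S6; S7-p->S8; S7-q->S9; S8-p->S3; S8-q->S7; S9-p->S8; S9-q->S9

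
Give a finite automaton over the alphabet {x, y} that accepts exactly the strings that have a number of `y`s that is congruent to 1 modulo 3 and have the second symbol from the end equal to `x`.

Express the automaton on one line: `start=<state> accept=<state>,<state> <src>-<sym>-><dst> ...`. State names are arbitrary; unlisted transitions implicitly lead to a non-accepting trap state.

Handle the two conditions separately and then intersect. The first has 3 states tracking the count of `y`s modulo 3; the second has 7 states tracking the last 2 symbols read. A product state is a pair (one from each), accepting exactly when both do. After merging equivalent states the machine shrinks.
7 states suffice.
        x   y  
>  q0   q1  q2 
   q1   q1  q3 
   q2   q4  q5 
 * q3   q4  q5 
   q4   q6  q5 
   q5   q5  q0 
 * q6   q6  q5 
(> = start, * = accepting)

start=q0 accept=q3,q6 q0-x->q1 q0-y->q2 q1-x->q1 q1-y->q3 q2-x->q4 q2-y->q5 q3-x->q4 q3-y->q5 q4-x->q6 q4-y->q5 q5-x->q5 q5-y->q0 q6-x->q6 q6-y->q5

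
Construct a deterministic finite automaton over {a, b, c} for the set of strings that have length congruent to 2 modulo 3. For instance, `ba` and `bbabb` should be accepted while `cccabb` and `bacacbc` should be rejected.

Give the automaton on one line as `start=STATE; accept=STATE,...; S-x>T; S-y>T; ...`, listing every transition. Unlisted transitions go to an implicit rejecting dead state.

start=s0; accept=s2; s0-a>s1; s0-b>s1; s0-c>s1; s1-a>s2; s1-b>s2; s1-c>s2; s2-a>s0; s2-b>s0; s2-c>s0

Count input length modulo 3: every symbol advances one step around the cycle s0 → s1 → s2 → s0. Accept at s2.
With 3 states:
        a   b   c  
>  s0   s1  s1  s1 
   s1   s2  s2  s2 
 * s2   s0  s0  s0 
(> = start, * = accepting)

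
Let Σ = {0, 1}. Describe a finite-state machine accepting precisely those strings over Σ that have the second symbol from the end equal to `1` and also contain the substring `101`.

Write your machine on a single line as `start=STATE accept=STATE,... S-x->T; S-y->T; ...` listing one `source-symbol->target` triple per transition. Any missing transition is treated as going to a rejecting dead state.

Handle the two conditions separately and then intersect. The first has 7 states tracking the last 2 symbols read; the second has 4 states tracking whether and how much of `101` has been seen. A product state is a pair (one from each), accepting exactly when both do.
With 11 states:
          0    1  
>  q0     q1   q2 
   q1     q3   q4 
   q2     q5   q6 
   q3     q3   q4 
   q4     q5   q6 
   q5     q3   q7 
   q6     q5   q6 
   q7     q8   q9 
 * q8    q10   q7 
 * q9     q8   q9 
   q10   q10   q7 
(> = start, * = accepting)

start=q0; accept=q8,q9; q0-0->q1; q0-1->q2; q1-0->q3; q1-1->q4; q2-0->q5; q2-1->q6; q3-0->q3; q3-1->q4; q4-0->q5; q4-1->q6; q5-0->q3; q5-1->q7; q6-0->q5; q6-1->q6; q7-0->q8; q7-1->q9; q8-0->q10; q8-1->q7; q9-0->q8; q9-1->q9; q10-0->q10; q10-1->q7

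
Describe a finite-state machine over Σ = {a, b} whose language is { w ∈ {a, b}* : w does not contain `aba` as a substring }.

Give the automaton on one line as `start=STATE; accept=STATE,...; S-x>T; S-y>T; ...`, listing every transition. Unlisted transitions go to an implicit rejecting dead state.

start=s0; accept=s0,s1,s2; s0-a>s1; s0-b>s0; s1-a>s1; s1-b>s2; s2-a>s3; s2-b>s0; s3-a>s3; s3-b>s3

This is the complement of 'contains `aba`'. Use the same substring-matching states — s0 through s3 holding how much of `aba` has just been matched — but flip the accepting set: everything except the trap s3 accepts.
A 4-state machine:
        a   b  
>* s0   s1  s0 
 * s1   s1  s2 
 * s2   s3  s0 
   s3   s3  s3 
(> = start, * = accepting)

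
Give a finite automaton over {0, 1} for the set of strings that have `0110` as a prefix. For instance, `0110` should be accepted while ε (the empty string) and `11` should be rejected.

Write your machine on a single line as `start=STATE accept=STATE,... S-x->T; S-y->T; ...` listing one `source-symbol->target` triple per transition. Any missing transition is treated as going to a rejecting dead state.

start=A; accept=E; A-0->B; A-1->F; B-0->F; B-1->C; C-0->F; C-1->D; D-0->E; D-1->F; E-0->E; E-1->E; F-0->F; F-1->F

Walk along `0110` while the input agrees: from A take `0` to B, and so on. Any deviation drops to the rejecting sink F. Once E is reached the prefix is confirmed and every continuation is accepted.
With 6 states:
       0  1 
>  A   B  F 
   B   F  C 
   C   F  D 
   D   E  F 
 * E   E  E 
   F   F  F 
(> = start, * = accepting)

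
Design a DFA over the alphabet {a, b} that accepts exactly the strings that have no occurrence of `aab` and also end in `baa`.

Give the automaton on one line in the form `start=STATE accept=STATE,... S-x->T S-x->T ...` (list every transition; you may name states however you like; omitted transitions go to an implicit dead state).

start=s0 accept=s5 s0-a->s1 s0-b->s2 s1-a->s3 s1-b->s2 s2-a->s4 s2-b->s2 s3-a->s3 s3-b->s3 s4-a->s5 s4-b->s2 s5-a->s3 s5-b->s3

Handle the two conditions separately and then intersect. The first has 4 states tracking partial matches of the forbidden pattern `aab`; the second has 4 states tracking how much of the suffix `baa` has currently been matched. A product state is a pair (one from each), accepting exactly when both do. Minimizing collapses redundant product states.
        a   b  
>  s0   s1  s2 
   s1   s3  s2 
   s2   s4  s2 
   s3   s3  s3 
   s4   s5  s2 
 * s5   s3  s3 
(> = start, * = accepting)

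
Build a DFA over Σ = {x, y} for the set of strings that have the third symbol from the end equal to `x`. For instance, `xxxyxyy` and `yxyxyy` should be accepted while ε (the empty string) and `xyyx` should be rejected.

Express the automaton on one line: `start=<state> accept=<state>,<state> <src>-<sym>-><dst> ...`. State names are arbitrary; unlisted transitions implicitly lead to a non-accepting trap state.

A DFA must remember the last 3 symbols (since which symbol is third-to-last isn't known until the input ends). Use one state per possible window of the last ≤3 symbols; accept from those whose window starts with `x`.
15 states suffice.
          x    y  
>  S0     S1   S2 
   S1     S3   S4 
   S2     S5   S6 
   S3     S7   S8 
   S4     S9  S10 
   S5    S11  S12 
   S6    S13  S14 
 * S7     S7   S8 
 * S8     S9  S10 
 * S9    S11  S12 
 * S10   S13  S14 
   S11    S7   S8 
   S12    S9  S10 
   S13   S11  S12 
   S14   S13  S14 
(> = start, * = accepting)

start=S0 accept=S7,S8,S9,S10 S0-x->S1 S0-y->S2 S1-x->S3 S1-y->S4 S2-x->S5 S2-y->S6 S3-x->S7 S3-y->S8 S4-x->S9 S4-y->S10 S5-x->S11 S5-y->S12 S6-x->S13 S6-y->S14 S7-x->S7 S7-y->S8 S8-x->S9 S8-y->S10 S9-x->S11 S9-y->S12 S10-x->S13 S10-y->S14 S11-x->S7 S11-y->S8 S12-x->S9 S12-y->S10 S13-x->S11 S13-y->S12 S14-x->S13 S14-y->S14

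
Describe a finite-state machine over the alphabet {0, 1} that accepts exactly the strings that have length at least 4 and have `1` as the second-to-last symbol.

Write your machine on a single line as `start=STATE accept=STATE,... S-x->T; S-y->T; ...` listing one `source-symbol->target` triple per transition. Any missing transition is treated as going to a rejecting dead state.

Run two small machines in parallel and take their product. The first has 6 states tracking the input length, saturating at 5; the second has 7 states tracking the last 2 symbols read. A product state is a pair (one from each), accepting exactly when both do.
          0    1  
>  q0     q1   q2 
   q1     q3   q4 
   q2     q5   q6 
   q3     q7   q8 
   q4     q9  q10 
   q5     q7   q8 
   q6     q9  q10 
   q7    q11  q12 
   q8    q13  q14 
   q9    q11  q12 
   q10   q13  q14 
   q11   q15  q16 
   q12   q17  q18 
 * q13   q15  q16 
 * q14   q17  q18 
   q15   q15  q16 
   q16   q17  q18 
 * q17   q15  q16 
 * q18   q17  q18 
(> = start, * = accepting)

start=q0; accept=q13,q14,q17,q18; q0-0->q1; q0-1->q2; q1-0->q3; q1-1->q4; q2-0->q5; q2-1->q6; q3-0->q7; q3-1->q8; q4-0->q9; q4-1->q10; q5-0->q7; q5-1->q8; q6-0->q9; q6-1->q10; q7-0->q11; q7-1->q12; q8-0->q13; q8-1->q14; q9-0->q11; q9-1->q12; q10-0->q13; q10-1->q14; q11-0->q15; q11-1->q16; q12-0->q17; q12-1->q18; q13-0->q15; q13-1->q16; q14-0->q17; q14-1->q18; q15-0->q15; q15-1->q16; q16-0->q17; q16-1->q18; q17-0->q15; q17-1->q16; q18-0->q17; q18-1->q18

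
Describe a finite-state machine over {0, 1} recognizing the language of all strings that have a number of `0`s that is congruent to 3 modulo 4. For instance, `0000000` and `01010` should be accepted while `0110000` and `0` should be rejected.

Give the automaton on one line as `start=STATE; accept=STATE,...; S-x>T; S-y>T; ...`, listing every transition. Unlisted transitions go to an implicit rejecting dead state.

Keep the running count of `0`s modulo 4: each `0` advances along the cycle A → B → C → D → A while other symbols loop. Accept at D.
       0  1 
>  A   B  A 
   B   C  B 
   C   D  C 
 * D   A  D 
(> = start, * = accepting)

start=A; accept=D; A-0>B; A-1>A; B-0>C; B-1>B; C-0>D; C-1>C; D-0>A; D-1>D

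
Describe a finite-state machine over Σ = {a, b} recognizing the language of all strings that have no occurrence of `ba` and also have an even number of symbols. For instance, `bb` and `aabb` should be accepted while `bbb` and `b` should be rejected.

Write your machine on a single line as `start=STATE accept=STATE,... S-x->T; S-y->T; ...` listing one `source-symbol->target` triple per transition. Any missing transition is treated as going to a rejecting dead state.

Handle the two conditions separately and then intersect. The first has 3 states tracking partial matches of the forbidden pattern `ba`; the second has 2 states tracking the input length modulo 2. A product state is a pair (one from each), accepting exactly when both do. After merging equivalent states the machine shrinks.
5 states suffice.
        a   b  
>* q0   q1  q2 
   q1   q0  q3 
   q2   q4  q3 
 * q3   q4  q2 
   q4   q4  q4 
(> = start, * = accepting)

start=q0; accept=q0,q3; q0-a->q1; q0-b->q2; q1-a->q0; q1-b->q3; q2-a->q4; q2-b->q3; q3-a->q4; q3-b->q2; q4-a->q4; q4-b->q4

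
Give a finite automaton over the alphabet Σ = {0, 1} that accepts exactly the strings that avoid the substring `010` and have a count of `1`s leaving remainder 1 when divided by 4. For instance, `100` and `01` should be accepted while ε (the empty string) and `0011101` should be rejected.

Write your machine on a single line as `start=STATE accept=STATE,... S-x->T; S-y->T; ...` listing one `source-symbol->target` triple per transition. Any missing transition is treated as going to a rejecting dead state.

start=q0; accept=q2,q3,q4; q0-0->q1; q0-1->q2; q1-0->q1; q1-1->q3; q2-0->q4; q2-1->q5; q3-0->q6; q3-1->q5; q4-0->q4; q4-1->q7; q5-0->q8; q5-1->q9; q6-0->q6; q6-1->q6; q7-0->q6; q7-1->q9; q8-0->q8; q8-1->q10; q9-0->q11; q9-1->q0; q10-0->q6; q10-1->q0; q11-0->q11; q11-1->q12; q12-0->q6; q12-1->q2

Handle the two conditions separately and then intersect. The first has 4 states tracking partial matches of the forbidden pattern `010`; the second has 4 states tracking the count of `1`s modulo 4. A product state is a pair (one from each), accepting exactly when both do. Minimizing collapses redundant product states.
13 states suffice.
          0    1  
>  q0     q1   q2 
   q1     q1   q3 
 * q2     q4   q5 
 * q3     q6   q5 
 * q4     q4   q7 
   q5     q8   q9 
   q6     q6   q6 
   q7     q6   q9 
   q8     q8  q10 
   q9    q11   q0 
   q10    q6   q0 
   q11   q11  q12 
   q12    q6   q2 
(> = start, * = accepting)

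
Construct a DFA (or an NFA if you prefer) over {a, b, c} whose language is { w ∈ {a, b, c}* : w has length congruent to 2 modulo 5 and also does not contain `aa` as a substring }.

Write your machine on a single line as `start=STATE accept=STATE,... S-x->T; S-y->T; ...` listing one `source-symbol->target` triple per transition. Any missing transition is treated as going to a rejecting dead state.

start=S0; accept=S4,S5; S0-a->S1; S0-b->S2; S0-c->S2; S1-a->S3; S1-b->S4; S1-c->S4; S2-a->S5; S2-b->S4; S2-c->S4; S3-a->S3; S3-b->S3; S3-c->S3; S4-a->S6; S4-b->S7; S4-c->S7; S5-a->S3; S5-b->S7; S5-c->S7; S6-a->S3; S6-b->S8; S6-c->S8; S7-a->S9; S7-b->S8; S7-c->S8; S8-a->S10; S8-b->S0; S8-c->S0; S9-a->S3; S9-b->S0; S9-c->S0; S10-a->S3; S10-b->S2; S10-c->S2

Build one automaton per condition and run them in lockstep. The first has 5 states tracking the input length modulo 5; the second has 3 states tracking partial matches of the forbidden pattern `aa`. A product state is a pair (one from each), accepting exactly when both do. Minimizing collapses redundant product states.
With 11 states:
          a    b    c  
>  S0     S1   S2   S2 
   S1     S3   S4   S4 
   S2     S5   S4   S4 
   S3     S3   S3   S3 
 * S4     S6   S7   S7 
 * S5     S3   S7   S7 
   S6     S3   S8   S8 
   S7     S9   S8   S8 
   S8    S10   S0   S0 
   S9     S3   S0   S0 
   S10    S3   S2   S2 
(> = start, * = accepting)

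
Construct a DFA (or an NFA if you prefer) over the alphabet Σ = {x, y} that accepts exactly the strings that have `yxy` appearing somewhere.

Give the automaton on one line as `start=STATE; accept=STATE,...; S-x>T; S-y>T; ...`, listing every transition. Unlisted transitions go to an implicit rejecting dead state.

start=S0; accept=S3; S0-x>S0; S0-y>S1; S1-x>S2; S1-y>S1; S2-x>S0; S2-y>S3; S3-x>S3; S3-y>S3

Track how much of `yxy` has been matched so far: state S0 is no progress, S3 is the absorbing accept state reached once `yxy` has occurred. Intermediate states record partial matches; on a mismatch, fall back to the longest reusable overlap.
        x   y  
>  S0   S0  S1 
   S1   S2  S1 
   S2   S0  S3 
 * S3   S3  S3 
(> = start, * = accepting)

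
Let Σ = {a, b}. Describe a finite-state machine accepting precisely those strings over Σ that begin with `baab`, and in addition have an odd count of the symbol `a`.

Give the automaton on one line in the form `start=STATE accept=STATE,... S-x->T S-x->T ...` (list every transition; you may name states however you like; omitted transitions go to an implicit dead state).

Build one automaton per condition and run them in lockstep. The first has 6 states tracking whether the input so far still matches the prefix `baab`; the second has 2 states tracking the count of `a`s modulo 2. A product state is a pair (one from each), accepting exactly when both do. Equivalent product states are then merged.
With 7 states:
        a   b  
>  q0   q1  q2 
   q1   q1  q1 
   q2   q3  q1 
   q3   q4  q1 
   q4   q1  q5 
   q5   q6  q5 
 * q6   q5  q6 
(> = start, * = accepting)

start=q0 accept=q6 q0-a->q1 q0-b->q2 q1-a->q1 q1-b->q1 q2-a->q3 q2-b->q1 q3-a->q4 q3-b->q1 q4-a->q1 q4-b->q5 q5-a->q6 q5-b->q5 q6-a->q5 q6-b->q6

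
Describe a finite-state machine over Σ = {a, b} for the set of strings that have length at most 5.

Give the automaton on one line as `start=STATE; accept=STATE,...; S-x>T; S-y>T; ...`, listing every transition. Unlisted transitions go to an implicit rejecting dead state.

We only need to distinguish lengths 0, 1, …, 5, and '>5'. Chain s0 → s1 → s2 → s3 → s4 → s5 → s6 on every symbol, with s6 looping. Accepting states: {s0, s1, s2, s3, s4, s5}.
7 states suffice.
        a   b  
>* s0   s1  s1 
 * s1   s2  s2 
 * s2   s3  s3 
 * s3   s4  s4 
 * s4   s5  s5 
 * s5   s6  s6 
   s6   s6  s6 
(> = start, * = accepting)

start=s0; accept=s0,s1,s2,s3,s4,s5; s0-a>s1; s0-b>s1; s1-a>s2; s1-b>s2; s2-a>s3; s2-b>s3; s3-a>s4; s3-b>s4; s4-a>s5; s4-b>s5; s5-a>s6; s5-b>s6; s6-a>s6; s6-b>s6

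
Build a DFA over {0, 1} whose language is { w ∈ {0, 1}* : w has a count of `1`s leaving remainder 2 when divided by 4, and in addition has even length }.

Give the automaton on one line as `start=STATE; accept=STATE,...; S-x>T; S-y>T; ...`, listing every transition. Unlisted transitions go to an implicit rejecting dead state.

Build one automaton per condition and run them in lockstep. The first has 4 states tracking the count of `1`s modulo 4; the second has 2 states tracking the input length modulo 2. A product state is a pair (one from each), accepting exactly when both do.
With 8 states:
        0   1  
>  q0   q1  q2 
   q1   q0  q3 
   q2   q3  q4 
   q3   q2  q5 
 * q4   q5  q6 
   q5   q4  q7 
   q6   q7  q0 
   q7   q6  q1 
(> = start, * = accepting)

start=q0; accept=q4; q0-0>q1; q0-1>q2; q1-0>q0; q1-1>q3; q2-0>q3; q2-1>q4; q3-0>q2; q3-1>q5; q4-0>q5; q4-1>q6; q5-0>q4; q5-1>q7; q6-0>q7; q6-1>q0; q7-0>q6; q7-1>q1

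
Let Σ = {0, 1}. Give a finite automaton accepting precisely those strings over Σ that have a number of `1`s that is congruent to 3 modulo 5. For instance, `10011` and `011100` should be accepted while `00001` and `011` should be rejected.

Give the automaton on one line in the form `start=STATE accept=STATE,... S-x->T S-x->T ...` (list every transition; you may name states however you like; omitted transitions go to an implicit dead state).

start=S0 accept=S3 S0-0->S0 S0-1->S1 S1-0->S1 S1-1->S2 S2-0->S2 S2-1->S3 S3-0->S3 S3-1->S4 S4-0->S4 S4-1->S0

Keep the running count of `1`s modulo 5: each `1` advances along the cycle S0 → S1 → S2 → S3 → S4 → S0 while other symbols loop. Accept at S3.
A 5-state machine:
        0   1  
>  S0   S0  S1 
   S1   S1  S2 
   S2   S2  S3 
 * S3   S3  S4 
   S4   S4  S0 
(> = start, * = accepting)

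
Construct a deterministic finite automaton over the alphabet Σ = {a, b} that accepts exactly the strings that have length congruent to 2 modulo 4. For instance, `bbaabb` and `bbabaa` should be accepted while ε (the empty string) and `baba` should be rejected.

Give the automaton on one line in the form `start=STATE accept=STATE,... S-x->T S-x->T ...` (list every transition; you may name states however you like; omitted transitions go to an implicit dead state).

Count input length modulo 4: every symbol advances one step around the cycle q0 → q1 → q2 → q3 → q0. Accept at q2.
        a   b  
>  q0   q1  q1 
   q1   q2  q2 
 * q2   q3  q3 
   q3   q0  q0 
(> = start, * = accepting)

start=q0 accept=q2 q0-a->q1 q0-b->q1 q1-a->q2 q1-b->q2 q2-a->q3 q2-b->q3 q3-a->q0 q3-b->q0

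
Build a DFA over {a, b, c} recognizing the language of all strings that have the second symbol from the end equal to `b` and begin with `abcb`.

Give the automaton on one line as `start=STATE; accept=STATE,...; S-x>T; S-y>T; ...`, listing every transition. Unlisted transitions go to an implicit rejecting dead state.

start=q0; accept=q16,q17,q18; q0-a>q1; q0-b>q2; q0-c>q3; q1-a>q4; q1-b>q5; q1-c>q6; q2-a>q7; q2-b>q8; q2-c>q9; q3-a>q10; q3-b>q11; q3-c>q12; q4-a>q4; q4-b>q13; q4-c>q6; q5-a>q7; q5-b>q8; q5-c>q14; q6-a>q10; q6-b>q11; q6-c>q12; q7-a>q4; q7-b>q13; q7-c>q6; q8-a>q7; q8-b>q8; q8-c>q9; q9-a>q10; q9-b>q11; q9-c>q12; q10-a>q4; q10-b>q13; q10-c>q6; q11-a>q7; q11-b>q8; q11-c>q9; q12-a>q10; q12-b>q11; q12-c>q12; q13-a>q7; q13-b>q8; q13-c>q9; q14-a>q10; q14-b>q15; q14-c>q12; q15-a>q16; q15-b>q17; q15-c>q18; q16-a>q19; q16-b>q20; q16-c>q21; q17-a>q16; q17-b>q17; q17-c>q18; q18-a>q22; q18-b>q15; q18-c>q23; q19-a>q19; q19-b>q20; q19-c>q21; q20-a>q16; q20-b>q17; q20-c>q18; q21-a>q22; q21-b>q15; q21-c>q23; q22-a>q19; q22-b>q20; q22-c>q21; q23-a>q22; q23-b>q15; q23-c>q23

Build one automaton per condition and run them in lockstep. One (13 states) tracks the last 2 symbols read; the other (6 states) tracks whether the input so far still matches the prefix `abcb`. Each combined state is a pair, one component from each; accept when both components accept.
A 24-state machine:
          a    b    c  
>  q0     q1   q2   q3 
   q1     q4   q5   q6 
   q2     q7   q8   q9 
   q3    q10  q11  q12 
   q4     q4  q13   q6 
   q5     q7   q8  q14 
   q6    q10  q11  q12 
   q7     q4  q13   q6 
   q8     q7   q8   q9 
   q9    q10  q11  q12 
   q10    q4  q13   q6 
   q11    q7   q8   q9 
   q12   q10  q11  q12 
   q13    q7   q8   q9 
   q14   q10  q15  q12 
   q15   q16  q17  q18 
 * q16   q19  q20  q21 
 * q17   q16  q17  q18 
 * q18   q22  q15  q23 
   q19   q19  q20  q21 
   q20   q16  q17  q18 
   q21   q22  q15  q23 
   q22   q19  q20  q21 
   q23   q22  q15  q23 
(> = start, * = accepting)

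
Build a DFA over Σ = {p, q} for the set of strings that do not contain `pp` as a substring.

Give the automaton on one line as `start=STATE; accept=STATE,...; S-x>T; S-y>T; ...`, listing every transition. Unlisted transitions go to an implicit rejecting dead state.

This is the complement of 'contains `pp`'. Use the same substring-matching states — A through C holding how much of `pp` has just been matched — but flip the accepting set: everything except the trap C accepts.
With 3 states:
       p  q 
>* A   B  A 
 * B   C  A 
   C   C  C 
(> = start, * = accepting)

start=A; accept=A,B; A-p>B; A-q>A; B-p>C; B-q>A; C-p>C; C-q>C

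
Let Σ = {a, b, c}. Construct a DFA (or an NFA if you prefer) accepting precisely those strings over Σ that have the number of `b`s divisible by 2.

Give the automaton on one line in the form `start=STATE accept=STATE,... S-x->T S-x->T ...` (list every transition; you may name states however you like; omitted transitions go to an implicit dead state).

Keep the running count of `b`s modulo 2: each `b` advances along the cycle s0 → s1 → s0 while other symbols loop. Accept at s0.
2 states suffice.
        a   b   c  
>* s0   s0  s1  s0 
   s1   s1  s0  s1 
(> = start, * = accepting)

start=s0 accept=s0 s0-a->s0 s0-b->s1 s0-c->s0 s1-a->s1 s1-b->s0 s1-c->s1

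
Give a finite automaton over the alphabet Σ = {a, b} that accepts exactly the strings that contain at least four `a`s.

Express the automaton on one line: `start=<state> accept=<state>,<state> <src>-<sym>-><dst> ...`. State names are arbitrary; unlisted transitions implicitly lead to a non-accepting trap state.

start=s0 accept=s4,s5 s0-a->s1 s0-b->s0 s1-a->s2 s1-b->s1 s2-a->s3 s2-b->s2 s3-a->s4 s3-b->s3 s4-a->s5 s4-b->s4 s5-a->s5 s5-b->s5

Count `a`s, saturating at 5: states s0 through s4 mean 0 through 4 `a`s seen; s5 means more than 4. Each `a` increments (capped at s5); other symbols loop. Accept from {s4, s5}.
        a   b  
>  s0   s1  s0 
   s1   s2  s1 
   s2   s3  s2 
   s3   s4  s3 
 * s4   s5  s4 
 * s5   s5  s5 
(> = start, * = accepting)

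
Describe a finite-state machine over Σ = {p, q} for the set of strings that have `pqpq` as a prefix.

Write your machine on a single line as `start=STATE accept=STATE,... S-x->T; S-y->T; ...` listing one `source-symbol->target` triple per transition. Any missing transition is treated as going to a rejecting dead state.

start=A; accept=E; A-p->B; A-q->F; B-p->F; B-q->C; C-p->D; C-q->F; D-p->F; D-q->E; E-p->E; E-q->E; F-p->F; F-q->F

Walk along `pqpq` while the input agrees: from A take `p` to B, and so on. Any deviation drops to the rejecting sink F. Once E is reached the prefix is confirmed and every continuation is accepted.
6 states suffice.
       p  q 
>  A   B  F 
   B   F  C 
   C   D  F 
   D   F  E 
 * E   E  E 
   F   F  F 
(> = start, * = accepting)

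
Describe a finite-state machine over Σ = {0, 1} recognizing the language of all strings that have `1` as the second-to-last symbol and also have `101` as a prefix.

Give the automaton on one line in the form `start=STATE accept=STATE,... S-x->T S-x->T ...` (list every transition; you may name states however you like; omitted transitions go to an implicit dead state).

start=q0 accept=q5,q6 q0-0->q1 q0-1->q2 q1-0->q1 q1-1->q1 q2-0->q3 q2-1->q1 q3-0->q1 q3-1->q4 q4-0->q5 q4-1->q6 q5-0->q7 q5-1->q4 q6-0->q5 q6-1->q6 q7-0->q7 q7-1->q4

Build one automaton per condition and run them in lockstep. The first has 7 states tracking the last 2 symbols read; the second has 5 states tracking whether the input so far still matches the prefix `101`. A product state is a pair (one from each), accepting exactly when both do. Minimizing collapses redundant product states.
        0   1  
>  q0   q1  q2 
   q1   q1  q1 
   q2   q3  q1 
   q3   q1  q4 
   q4   q5  q6 
 * q5   q7  q4 
 * q6   q5  q6 
   q7   q7  q4 
(> = start, * = accepting)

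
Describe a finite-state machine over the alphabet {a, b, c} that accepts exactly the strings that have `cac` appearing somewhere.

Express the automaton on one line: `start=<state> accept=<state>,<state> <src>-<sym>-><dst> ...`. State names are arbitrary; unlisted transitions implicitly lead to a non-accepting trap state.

start=S0 accept=S3 S0-a->S0 S0-b->S0 S0-c->S1 S1-a->S2 S1-b->S0 S1-c->S1 S2-a->S0 S2-b->S0 S2-c->S3 S3-a->S3 S3-b->S3 S3-c->S3

States S0..S2 record the length of the longest prefix of `cac` that matches the current input suffix. Reaching S3 means `cac` has been seen, and we stay there forever. Accept from S3.
With 4 states:
        a   b   c  
>  S0   S0  S0  S1 
   S1   S2  S0  S1 
   S2   S0  S0  S3 
 * S3   S3  S3  S3 
(> = start, * = accepting)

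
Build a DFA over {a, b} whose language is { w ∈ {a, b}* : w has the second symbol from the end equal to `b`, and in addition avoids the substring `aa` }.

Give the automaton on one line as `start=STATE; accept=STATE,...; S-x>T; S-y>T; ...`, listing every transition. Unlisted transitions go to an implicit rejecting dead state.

start=q0; accept=q5,q6; q0-a>q1; q0-b>q2; q1-a>q3; q1-b>q4; q2-a>q5; q2-b>q6; q3-a>q3; q3-b>q7; q4-a>q5; q4-b>q6; q5-a>q3; q5-b>q4; q6-a>q5; q6-b>q6; q7-a>q8; q7-b>q9; q8-a>q3; q8-b>q7; q9-a>q8; q9-b>q9

Handle the two conditions separately and then intersect. The first has 7 states tracking the last 2 symbols read; the second has 3 states tracking partial matches of the forbidden pattern `aa`. A product state is a pair (one from each), accepting exactly when both do.
With 10 states:
        a   b  
>  q0   q1  q2 
   q1   q3  q4 
   q2   q5  q6 
   q3   q3  q7 
   q4   q5  q6 
 * q5   q3  q4 
 * q6   q5  q6 
   q7   q8  q9 
   q8   q3  q7 
   q9   q8  q9 
(> = start, * = accepting)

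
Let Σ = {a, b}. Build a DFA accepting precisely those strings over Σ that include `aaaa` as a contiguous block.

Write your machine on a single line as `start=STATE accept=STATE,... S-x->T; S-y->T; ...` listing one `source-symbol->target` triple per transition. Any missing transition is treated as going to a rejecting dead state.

States q0..q3 record the length of the longest prefix of `aaaa` that matches the current input suffix. Reaching q4 means `aaaa` has been seen, and we stay there forever. Accept from q4.
        a   b  
>  q0   q1  q0 
   q1   q2  q0 
   q2   q3  q0 
   q3   q4  q0 
 * q4   q4  q4 
(> = start, * = accepting)

start=q0; accept=q4; q0-a->q1; q0-b->q0; q1-a->q2; q1-b->q0; q2-a->q3; q2-b->q0; q3-a->q4; q3-b->q0; q4-a->q4; q4-b->q4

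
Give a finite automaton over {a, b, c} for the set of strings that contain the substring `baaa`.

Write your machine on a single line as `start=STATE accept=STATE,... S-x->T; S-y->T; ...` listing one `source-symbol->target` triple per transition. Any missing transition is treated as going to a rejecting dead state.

States S0..S3 record the length of the longest prefix of `baaa` that matches the current input suffix. Reaching S4 means `baaa` has been seen, and we stay there forever. Accept from S4.
A 5-state machine:
        a   b   c  
>  S0   S0  S1  S0 
   S1   S2  S1  S0 
   S2   S3  S1  S0 
   S3   S4  S1  S0 
 * S4   S4  S4  S4 
(> = start, * = accepting)

start=S0; accept=S4; S0-a->S0; S0-b->S1; S0-c->S0; S1-a->S2; S1-b->S1; S1-c->S0; S2-a->S3; S2-b->S1; S2-c->S0; S3-a->S4; S3-b->S1; S3-c->S0; S4-a->S4; S4-b->S4; S4-c->S4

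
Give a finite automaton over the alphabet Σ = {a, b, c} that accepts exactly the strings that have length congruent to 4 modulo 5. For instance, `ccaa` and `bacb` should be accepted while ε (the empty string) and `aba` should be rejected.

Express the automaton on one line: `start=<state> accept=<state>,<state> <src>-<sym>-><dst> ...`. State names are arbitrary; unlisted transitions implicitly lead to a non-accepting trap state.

start=q0 accept=q4 q0-a->q1 q0-b->q1 q0-c->q1 q1-a->q2 q1-b->q2 q1-c->q2 q2-a->q3 q2-b->q3 q2-c->q3 q3-a->q4 q3-b->q4 q3-c->q4 q4-a->q0 q4-b->q0 q4-c->q0

Only the length mod 5 matters, so use a 5-cycle: from any state, every input symbol moves to the next state, wrapping q4 back to q0. Mark q4 accepting.
A 5-state machine:
        a   b   c  
>  q0   q1  q1  q1 
   q1   q2  q2  q2 
   q2   q3  q3  q3 
   q3   q4  q4  q4 
 * q4   q0  q0  q0 
(> = start, * = accepting)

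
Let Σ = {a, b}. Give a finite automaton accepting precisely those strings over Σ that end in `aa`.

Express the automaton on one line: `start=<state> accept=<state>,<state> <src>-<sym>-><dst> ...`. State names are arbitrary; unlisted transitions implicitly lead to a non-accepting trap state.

Remember how much of `aa` the current input suffix matches. State s0 means no match yet; s1 means the last symbol is `a`; s2 means the last 2 symbols are `aa`. Only s2 accepts. On a mismatch, fall back to the longest proper suffix that is still a prefix of `aa`.
3 states suffice.
        a   b  
>  s0   s1  s0 
   s1   s2  s0 
 * s2   s2  s0 
(> = start, * = accepting)

start=s0 accept=s2 s0-a->s1 s0-b->s0 s1-a->s2 s1-b->s0 s2-a->s2 s2-b->s0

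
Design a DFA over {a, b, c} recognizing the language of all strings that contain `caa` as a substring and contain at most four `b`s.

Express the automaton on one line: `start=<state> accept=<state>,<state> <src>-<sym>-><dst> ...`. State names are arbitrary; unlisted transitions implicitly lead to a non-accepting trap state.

Handle the two conditions separately and then intersect. The first has 4 states tracking whether and how much of `caa` has been seen; the second has 6 states tracking the count of `b`s, saturating at 5. A product state is a pair (one from each), accepting exactly when both do. Equivalent product states are then merged.
          a    b    c  
>  S0     S0   S1   S2 
   S1     S1   S3   S4 
   S2     S5   S1   S2 
   S3     S3   S6   S7 
   S4     S8   S3   S4 
   S5     S9   S1   S2 
   S6     S6  S10  S11 
   S7    S12   S6   S7 
   S8    S13   S3   S4 
 * S9     S9  S13   S9 
   S10   S10  S14  S15 
   S11   S16  S10  S11 
   S12   S17   S6   S7 
 * S13   S13  S17  S13 
   S14   S14  S14  S14 
   S15   S18  S14  S15 
   S16   S19  S10  S11 
 * S17   S17  S19  S17 
   S18   S20  S14  S15 
 * S19   S19  S20  S19 
 * S20   S20  S14  S20 
(> = start, * = accepting)

start=S0 accept=S9,S13,S17,S19,S20 S0-a->S0 S0-b->S1 S0-c->S2 S1-a->S1 S1-b->S3 S1-c->S4 S2-a->S5 S2-b->S1 S2-c->S2 S3-a->S3 S3-b->S6 S3-c->S7 S4-a->S8 S4-b->S3 S4-c->S4 S5-a->S9 S5-b->S1 S5-c->S2 S6-a->S6 S6-b->S10 S6-c->S11 S7-a->S12 S7-b->S6 S7-c->S7 S8-a->S13 S8-b->S3 S8-c->S4 S9-a->S9 S9-b->S13 S9-c->S9 S10-a->S10 S10-b->S14 S10-c->S15 S11-a->S16 S11-b->S10 S11-c->S11 S12-a->S17 S12-b->S6 S12-c->S7 S13-a->S13 S13-b->S17 S13-c->S13 S14-a->S14 S14-b->S14 S14-c->S14 S15-a->S18 S15-b->S14 S15-c->S15 S16-a->S19 S16-b->S10 S16-c->S11 S17-a->S17 S17-b->S19 S17-c->S17 S18-a->S20 S18-b->S14 S18-c->S15 S19-a->S19 S19-b->S20 S19-c->S19 S20-a->S20 S20-b->S14 S20-c->S20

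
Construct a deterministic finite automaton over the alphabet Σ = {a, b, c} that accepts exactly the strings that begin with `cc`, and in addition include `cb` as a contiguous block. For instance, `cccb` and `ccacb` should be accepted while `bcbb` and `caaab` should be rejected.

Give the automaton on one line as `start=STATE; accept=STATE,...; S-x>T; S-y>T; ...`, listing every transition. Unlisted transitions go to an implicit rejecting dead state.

start=S0; accept=S7; S0-a>S1; S0-b>S1; S0-c>S2; S1-a>S1; S1-b>S1; S1-c>S3; S2-a>S1; S2-b>S4; S2-c>S5; S3-a>S1; S3-b>S4; S3-c>S3; S4-a>S4; S4-b>S4; S4-c>S4; S5-a>S6; S5-b>S7; S5-c>S5; S6-a>S6; S6-b>S6; S6-c>S5; S7-a>S7; S7-b>S7; S7-c>S7

Handle the two conditions separately and then intersect. The first has 4 states tracking whether the input so far still matches the prefix `cc`; the second has 3 states tracking whether and how much of `cb` has been seen. A product state is a pair (one from each), accepting exactly when both do.
8 states suffice.
        a   b   c  
>  S0   S1  S1  S2 
   S1   S1  S1  S3 
   S2   S1  S4  S5 
   S3   S1  S4  S3 
   S4   S4  S4  S4 
   S5   S6  S7  S5 
   S6   S6  S6  S5 
 * S7   S7  S7  S7 
(> = start, * = accepting)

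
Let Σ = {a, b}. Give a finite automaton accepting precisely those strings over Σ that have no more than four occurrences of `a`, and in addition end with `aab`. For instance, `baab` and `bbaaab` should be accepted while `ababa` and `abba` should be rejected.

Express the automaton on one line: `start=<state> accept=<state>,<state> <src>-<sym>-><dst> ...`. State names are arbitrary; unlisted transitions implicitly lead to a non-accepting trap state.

Handle the two conditions separately and then intersect. The first has 6 states tracking the count of `a`s, saturating at 5; the second has 4 states tracking how much of the suffix `aab` has currently been matched. A product state is a pair (one from each), accepting exactly when both do.
With 19 states:
          a    b  
>  q0     q1   q0 
   q1     q2   q3 
   q2     q4   q5 
   q3     q6   q3 
   q4     q7   q8 
 * q5     q9  q10 
   q6     q4  q10 
   q7    q11  q12 
 * q8    q13  q14 
   q9     q7  q14 
   q10    q9  q10 
   q11   q11  q15 
 * q12   q16  q17 
   q13   q11  q17 
   q14   q13  q14 
   q15   q16  q18 
   q16   q11  q18 
   q17   q16  q17 
   q18   q16  q18 
(> = start, * = accepting)

start=q0 accept=q5,q8,q12 q0-a->q1 q0-b->q0 q1-a->q2 q1-b->q3 q2-a->q4 q2-b->q5 q3-a->q6 q3-b->q3 q4-a->q7 q4-b->q8 q5-a->q9 q5-b->q10 q6-a->q4 q6-b->q10 q7-a->q11 q7-b->q12 q8-a->q13 q8-b->q14 q9-a->q7 q9-b->q14 q10-a->q9 q10-b->q10 q11-a->q11 q11-b->q15 q12-a->q16 q12-b->q17 q13-a->q11 q13-b->q17 q14-a->q13 q14-b->q14 q15-a->q16 q15-b->q18 q16-a->q11 q16-b->q18 q17-a->q16 q17-b->q17 q18-a->q16 q18-b->q18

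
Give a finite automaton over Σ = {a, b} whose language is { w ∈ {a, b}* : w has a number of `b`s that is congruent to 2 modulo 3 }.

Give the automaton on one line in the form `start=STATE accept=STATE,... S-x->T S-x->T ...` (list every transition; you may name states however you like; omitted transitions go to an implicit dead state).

start=q0 accept=q2 q0-a->q0 q0-b->q1 q1-a->q1 q1-b->q2 q2-a->q2 q2-b->q0

The only thing that matters is how many `b`s have appeared, reduced mod 3. Use one state per residue: q0 for 0, …, q2 for 2. Reading `b` moves to the next residue; anything else stays put. q2 is accepting.
A 3-state machine:
        a   b  
>  q0   q0  q1 
   q1   q1  q2 
 * q2   q2  q0 
(> = start, * = accepting)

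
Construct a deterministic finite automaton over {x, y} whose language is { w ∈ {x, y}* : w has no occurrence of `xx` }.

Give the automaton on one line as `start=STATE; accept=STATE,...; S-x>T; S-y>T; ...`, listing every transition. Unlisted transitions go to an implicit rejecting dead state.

Track partial matches of the forbidden pattern `xx`. State q2 is a dead state reached once `xx` has occurred; every other state accepts. q0 means no part of `xx` is currently matched.
        x   y  
>* q0   q1  q0 
 * q1   q2  q0 
   q2   q2  q2 
(> = start, * = accepting)

start=q0; accept=q0,q1; q0-x>q1; q0-y>q0; q1-x>q2; q1-y>q0; q2-x>q2; q2-y>q2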